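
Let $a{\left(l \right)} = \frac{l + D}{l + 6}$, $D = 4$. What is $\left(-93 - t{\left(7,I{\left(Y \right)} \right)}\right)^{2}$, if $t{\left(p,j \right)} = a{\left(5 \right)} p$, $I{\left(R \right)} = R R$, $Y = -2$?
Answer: $\frac{1179396}{121} \approx 9747.1$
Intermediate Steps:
$a{\left(l \right)} = \frac{4 + l}{6 + l}$ ($a{\left(l \right)} = \frac{l + 4}{l + 6} = \frac{4 + l}{6 + l}$)
$I{\left(R \right)} = R^{2}$
$t{\left(p,j \right)} = \frac{9 p}{11}$ ($t{\left(p,j \right)} = \frac{4 + 5}{6 + 5} p = \frac{1}{11} \cdot 9 p = \frac{9 p}{11}$)
$\left(-93 - t{\left(7,I{\left(Y \right)} \right)}\right)^{2} = \left(-93 - \frac{9}{11} \cdot 7\right)^{2} = \left(-93 - \frac{63}{11}\right)^{2} = \left(- \frac{1086}{11}\right)^{2} = \frac{1179396}{121}$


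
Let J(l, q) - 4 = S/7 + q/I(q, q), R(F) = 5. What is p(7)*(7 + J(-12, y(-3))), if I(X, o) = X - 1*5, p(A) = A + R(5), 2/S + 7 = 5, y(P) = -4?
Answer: 2848/21 ≈ 135.62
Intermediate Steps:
S = -1 (S = 2/(-7 + 5) = 2/(-2) = 2*(-½) = -1)
p(A) = 5 + A (p(A) = A + 5 = 5 + A)
I(X, o) = -5 + X (I(X, o) = X - 5 = -5 + X)
J(l, q) = 27/7 + q/(-5 + q) (J(l, q) = 4 + (-1/7 + q/(-5 + q)) = 4 + (-1*⅐ + q/(-5 + q)) = 4 + (-⅐ + q/(-5 + q)) = 27/7 + q/(-5 + q))
p(7)*(7 + J(-12, y(-3))) = (5 + 7)*(7 + (-135 + 34*(-4))/(7*(-5 - 4))) = 12*(7 + (⅐)*(-135 - 136)/(-9)) = 12*(7 + (⅐)*(-⅑)*(-271)) = 12*(7 + 271/63) = 12*(712/63) = 2848/21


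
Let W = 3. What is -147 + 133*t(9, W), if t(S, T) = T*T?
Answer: 1050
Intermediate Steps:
t(S, T) = T²
-147 + 133*t(9, W) = -147 + 133*3² = -147 + 133*9 = -147 + 1197 = 1050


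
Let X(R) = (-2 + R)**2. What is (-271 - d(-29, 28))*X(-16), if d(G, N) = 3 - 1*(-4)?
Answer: -90072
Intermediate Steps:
d(G, N) = 7 (d(G, N) = 3 + 4 = 7)
(-271 - d(-29, 28))*X(-16) = (-271 - 1*7)*(-2 - 16)**2 = (-271 - 7)*(-18)**2 = -278*324 = -90072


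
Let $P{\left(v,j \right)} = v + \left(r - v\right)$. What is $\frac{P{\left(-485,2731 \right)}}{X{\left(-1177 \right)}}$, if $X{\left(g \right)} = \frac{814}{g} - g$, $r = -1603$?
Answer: $- \frac{171521}{125865} \approx -1.3627$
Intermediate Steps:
$P{\left(v,j \right)} = -1603$ ($P{\left(v,j \right)} = v - \left(1603 + v\right) = -1603$)
$X{\left(g \right)} = - g + \frac{814}{g}$
$\frac{P{\left(-485,2731 \right)}}{X{\left(-1177 \right)}} = - \frac{1603}{\left(-1\right) \left(-1177\right) + \frac{814}{-1177}} = - \frac{1603}{1177 + 814 \left(- \frac{1}{1177}\right)} = - \frac{1603}{1177 - \frac{74}{107}} = - \frac{1603}{\frac{125865}{107}} = \left(-1603\right) \frac{107}{125865} = - \frac{171521}{125865}$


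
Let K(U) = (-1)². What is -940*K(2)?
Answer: -940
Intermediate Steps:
K(U) = 1
-940*K(2) = -940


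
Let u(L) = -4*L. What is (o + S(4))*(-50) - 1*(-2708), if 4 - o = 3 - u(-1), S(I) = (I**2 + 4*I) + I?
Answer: 658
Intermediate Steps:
S(I) = I**2 + 5*I
o = 5 (o = 4 - (3 - (-4)*(-1)) = 4 - (3 - 1*4) = 4 - (3 - 4) = 4 - 1*(-1) = 4 + 1 = 5)
(o + S(4))*(-50) - 1*(-2708) = (5 + 4*(5 + 4))*(-50) - 1*(-2708) = (5 + 4*9)*(-50) + 2708 = (5 + 36)*(-50) + 2708 = 41*(-50) + 2708 = -2050 + 2708 = 658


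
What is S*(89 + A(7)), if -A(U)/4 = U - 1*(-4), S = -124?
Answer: -5580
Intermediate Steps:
A(U) = -16 - 4*U (A(U) = -4*(U - 1*(-4)) = -4*(U + 4) = -4*(4 + U) = -16 - 4*U)
S*(89 + A(7)) = -124*(89 + (-16 - 4*7)) = -124*(89 + (-16 - 28)) = -124*(89 - 44) = -124*45 = -5580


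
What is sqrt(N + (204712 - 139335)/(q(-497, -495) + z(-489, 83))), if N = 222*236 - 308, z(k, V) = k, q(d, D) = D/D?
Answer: sqrt(3092897030)/244 ≈ 227.93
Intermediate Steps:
q(d, D) = 1
N = 52084 (N = 52392 - 308 = 52084)
sqrt(N + (204712 - 139335)/(q(-497, -495) + z(-489, 83))) = sqrt(52084 + (204712 - 139335)/(1 - 489)) = sqrt(52084 + 65377/(-488)) = sqrt(52084 + 65377*(-1/488)) = sqrt(52084 - 65377/488) = sqrt(25351615/488) = sqrt(3092897030)/244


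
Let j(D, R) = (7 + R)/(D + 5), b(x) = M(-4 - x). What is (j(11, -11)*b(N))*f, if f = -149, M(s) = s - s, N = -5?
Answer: 0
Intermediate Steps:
M(s) = 0
b(x) = 0
j(D, R) = (7 + R)/(5 + D)
(j(11, -11)*b(N))*f = (((7 - 11)/(5 + 11))*0)*(-149) = ((-4/16)*0)*(-149) = (((1/16)*(-4))*0)*(-149) = -1/4*0*(-149) = 0*(-149) = 0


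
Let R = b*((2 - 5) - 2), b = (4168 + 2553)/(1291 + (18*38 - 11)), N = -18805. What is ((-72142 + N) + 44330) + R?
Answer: -91589393/1964 ≈ -46634.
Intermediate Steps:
b = 6721/1964 (b = 6721/(1291 + (684 - 11)) = 6721/(1291 + 673) = 6721/1964 ≈ 3.4221)
R = -33605/1964 (R = 6721*((2 - 5) - 2)/1964 = 6721*(-3 - 2)/1964 = (6721/1964)*(-5) = -33605/1964 ≈ -17.110)
((-72142 + N) + 44330) + R = ((-72142 - 18805) + 44330) - 33605/1964 = (-90947 + 44330) - 33605/1964 = -46617 - 33605/1964 = -91589393/1964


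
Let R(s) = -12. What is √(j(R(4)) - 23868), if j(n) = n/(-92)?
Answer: I*√12626103/23 ≈ 154.49*I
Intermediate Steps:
j(n) = -n/92 (j(n) = n*(-1/92) = -n/92)
√(j(R(4)) - 23868) = √(-1/92*(-12) - 23868) = √(3/23 - 23868) = √(-548961/23) = I*√12626103/23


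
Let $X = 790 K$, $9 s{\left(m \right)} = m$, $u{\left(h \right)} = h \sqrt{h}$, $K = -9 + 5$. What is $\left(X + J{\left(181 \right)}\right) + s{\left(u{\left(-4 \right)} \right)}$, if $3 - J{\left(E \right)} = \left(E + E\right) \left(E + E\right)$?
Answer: $-134201 - \frac{8 i}{9} \approx -1.342 \cdot 10^{5} - 0.88889 i$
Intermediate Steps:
$K = -4$
$u{\left(h \right)} = h^{\frac{3}{2}}$
$J{\left(E \right)} = 3 - 4 E^{2}$ ($J{\left(E \right)} = 3 - \left(E + E\right) \left(E + E\right) = 3 - 2 E 2 E = 3 - 4 E^{2}$)
$s{\left(m \right)} = \frac{m}{9}$
$X = -3160$ ($X = 790 \left(-4\right) = -3160$)
$\left(X + J{\left(181 \right)}\right) + s{\left(u{\left(-4 \right)} \right)} = \left(-3160 + \left(3 - 4 \cdot 181^{2}\right)\right) + \frac{\left(-4\right)^{\frac{3}{2}}}{9} = \left(-3160 + \left(3 - 131044\right)\right) + \frac{\left(-8\right) i}{9} = \left(-3160 + \left(3 - 131044\right)\right) - \frac{8 i}{9} = \left(-3160 - 131041\right) - \frac{8 i}{9} = -134201 - \frac{8 i}{9}$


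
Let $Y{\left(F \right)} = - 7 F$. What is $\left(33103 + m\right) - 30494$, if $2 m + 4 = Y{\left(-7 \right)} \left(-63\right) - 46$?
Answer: $\frac{2081}{2} \approx 1040.5$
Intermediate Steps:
$m = - \frac{3137}{2}$ ($m = -2 + \frac{\left(-7\right) \left(-7\right) \left(-63\right) - 46}{2} = -2 + \frac{49 \left(-63\right) - 46}{2} = -2 + \frac{-3087 - 46}{2} = -2 + \frac{1}{2} \left(-3133\right) = -2 - \frac{3133}{2} = - \frac{3137}{2} \approx -1568.5$)
$\left(33103 + m\right) - 30494 = \left(33103 - \frac{3137}{2}\right) - 30494 = \frac{63069}{2} - 30494 = \frac{2081}{2}$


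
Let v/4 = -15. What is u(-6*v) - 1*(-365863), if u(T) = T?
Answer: 366223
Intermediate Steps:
v = -60 (v = 4*(-15) = -60)
u(-6*v) - 1*(-365863) = -6*(-60) - 1*(-365863) = 360 + 365863 = 366223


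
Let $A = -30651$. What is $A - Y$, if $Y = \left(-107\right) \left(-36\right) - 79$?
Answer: $-34424$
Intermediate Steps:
$Y = 3773$ ($Y = 3852 - 79 = 3773$)
$A - Y = -30651 - 3773 = -34424$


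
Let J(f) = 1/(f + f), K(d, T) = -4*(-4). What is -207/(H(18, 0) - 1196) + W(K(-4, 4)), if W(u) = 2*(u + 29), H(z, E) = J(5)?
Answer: 1078380/11959 ≈ 90.173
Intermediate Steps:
K(d, T) = 16
J(f) = 1/(2*f)
H(z, E) = 1/10 (H(z, E) = (1/2)/5 = (1/2)*(1/5) = 1/10)
W(u) = 58 + 2*u (W(u) = 2*(29 + u) = 58 + 2*u)
-207/(H(18, 0) - 1196) + W(K(-4, 4)) = -207/(1/10 - 1196) + (58 + 2*16) = -207/(-11959/10) + (58 + 32) = -207*(-10/11959) + 90 = 2070/11959 + 90 = 1078380/11959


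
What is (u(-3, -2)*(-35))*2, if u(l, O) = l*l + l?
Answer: -420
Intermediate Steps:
u(l, O) = l + l² (u(l, O) = l² + l = l + l²)
(u(-3, -2)*(-35))*2 = (-3*(1 - 3)*(-35))*2 = (-3*(-2)*(-35))*2 = (6*(-35))*2 = -210*2 = -420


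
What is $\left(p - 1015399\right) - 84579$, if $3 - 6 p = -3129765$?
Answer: $-578350$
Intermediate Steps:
$p = 521628$ ($p = \frac{1}{2} - - \frac{1043255}{2} = \frac{1}{2} + \frac{1043255}{2} = 521628$)
$\left(p - 1015399\right) - 84579 = \left(521628 - 1015399\right) - 84579 = -493771 - 84579 = -578350$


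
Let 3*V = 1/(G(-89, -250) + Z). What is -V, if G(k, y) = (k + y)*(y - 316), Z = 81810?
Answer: -1/821052 ≈ -1.2179e-6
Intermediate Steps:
G(k, y) = (-316 + y)*(k + y) (G(k, y) = (k + y)*(-316 + y) = (-316 + y)*(k + y))
V = 1/821052 (V = 1/(3*(((-250)² - 316*(-89) - 316*(-250) - 89*(-250)) + 81810)) = 1/(3*((62500 + 28124 + 79000 + 22250) + 81810)) = 1/(3*(191874 + 81810)) = (⅓)/273684 = (⅓)*(1/273684) = 1/821052 ≈ 1.2179e-6)
-V = -1*1/821052 = -1/821052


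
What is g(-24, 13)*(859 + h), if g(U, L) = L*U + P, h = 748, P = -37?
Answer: -560843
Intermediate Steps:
g(U, L) = -37 + L*U (g(U, L) = L*U - 37 = -37 + L*U)
g(-24, 13)*(859 + h) = (-37 + 13*(-24))*(859 + 748) = (-37 - 312)*1607 = -349*1607 = -560843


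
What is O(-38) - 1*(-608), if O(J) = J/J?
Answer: 609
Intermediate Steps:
O(J) = 1
O(-38) - 1*(-608) = 1 - 1*(-608) = 1 + 608 = 609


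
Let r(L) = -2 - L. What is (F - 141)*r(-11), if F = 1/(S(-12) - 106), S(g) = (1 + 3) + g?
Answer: -48225/38 ≈ -1269.1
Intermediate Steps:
S(g) = 4 + g
F = -1/114 (F = 1/((4 - 12) - 106) = 1/(-8 - 106) = 1/(-114) = -1/114 ≈ -0.0087719)
(F - 141)*r(-11) = (-1/114 - 141)*(-2 - 1*(-11)) = -16075*(-2 + 11)/114 = -16075/114*9 = -48225/38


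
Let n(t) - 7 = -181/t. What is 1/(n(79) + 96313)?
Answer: 79/7609099 ≈ 1.0382e-5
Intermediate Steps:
n(t) = 7 - 181/t
1/(n(79) + 96313) = 1/((7 - 181/79) + 96313) = 1/(372/79 + 96313) = 1/(7609099/79) = 79/7609099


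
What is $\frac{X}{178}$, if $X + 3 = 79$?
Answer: $\frac{38}{89} \approx 0.42697$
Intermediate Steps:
$X = 76$ ($X = -3 + 79 = 76$)
$\frac{X}{178} = \frac{76}{178} = 76 \cdot \frac{1}{178} = \frac{38}{89}$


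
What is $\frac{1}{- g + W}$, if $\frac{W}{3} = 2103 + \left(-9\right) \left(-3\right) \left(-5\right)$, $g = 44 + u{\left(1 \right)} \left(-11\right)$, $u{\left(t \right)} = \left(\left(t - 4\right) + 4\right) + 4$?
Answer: $\frac{1}{5915} \approx 0.00016906$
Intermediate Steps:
$u{\left(t \right)} = 4 + t$ ($u{\left(t \right)} = \left(\left(-4 + t\right) + 4\right) + 4 = t + 4 = 4 + t$)
$g = -11$ ($g = 44 + \left(4 + 1\right) \left(-11\right) = 44 + 5 \left(-11\right) = 44 - 55 = -11$)
$W = 5904$ ($W = 3 \left(2103 + \left(-9\right) \left(-3\right) \left(-5\right)\right) = 3 \left(2103 + 27 \left(-5\right)\right) = 3 \left(2103 - 135\right) = 3 \cdot 1968 = 5904$)
$\frac{1}{- g + W} = \frac{1}{\left(-1\right) \left(-11\right) + 5904} = \frac{1}{11 + 5904} = \frac{1}{5915}$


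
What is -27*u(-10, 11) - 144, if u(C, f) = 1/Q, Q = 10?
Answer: -1467/10 ≈ -146.70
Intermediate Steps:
u(C, f) = ⅒ (u(C, f) = 1/10 = ⅒)
-27*u(-10, 11) - 144 = -27*⅒ - 144 = -27/10 - 144 = -1467/10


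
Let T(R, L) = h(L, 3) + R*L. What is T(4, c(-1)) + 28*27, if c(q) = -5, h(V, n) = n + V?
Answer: 734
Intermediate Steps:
h(V, n) = V + n
T(R, L) = 3 + L + L*R (T(R, L) = (L + 3) + R*L = (3 + L) + L*R = 3 + L + L*R)
T(4, c(-1)) + 28*27 = (3 - 5 - 5*4) + 28*27 = (3 - 5 - 20) + 756 = -22 + 756 = 734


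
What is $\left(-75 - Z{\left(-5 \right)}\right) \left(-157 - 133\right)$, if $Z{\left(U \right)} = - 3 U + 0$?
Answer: $26100$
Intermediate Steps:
$Z{\left(U \right)} = - 3 U$
$\left(-75 - Z{\left(-5 \right)}\right) \left(-157 - 133\right) = \left(-75 - \left(-3\right) \left(-5\right)\right) \left(-157 - 133\right) = \left(-75 - 15\right) \left(-290\right) = \left(-90\right) \left(-290\right) = 26100$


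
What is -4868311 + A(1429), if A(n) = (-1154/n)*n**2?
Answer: -6517377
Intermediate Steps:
A(n) = -1154*n
-4868311 + A(1429) = -4868311 - 1154*1429 = -4868311 - 1649066 = -6517377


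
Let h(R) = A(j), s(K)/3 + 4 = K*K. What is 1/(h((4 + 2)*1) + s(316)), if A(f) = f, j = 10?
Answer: 1/299566 ≈ 3.3382e-6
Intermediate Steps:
s(K) = -12 + 3*K² (s(K) = -12 + 3*(K*K) = -12 + 3*K²)
h(R) = 10
1/(h((4 + 2)*1) + s(316)) = 1/(10 + (-12 + 3*316²)) = 1/(10 + (-12 + 3*99856)) = 1/(10 + (-12 + 299568)) = 1/(10 + 299556) = 1/299566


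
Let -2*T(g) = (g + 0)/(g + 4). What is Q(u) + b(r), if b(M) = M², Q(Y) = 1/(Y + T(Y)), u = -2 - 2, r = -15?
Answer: 225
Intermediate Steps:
u = -4
T(g) = -g/(2*(4 + g)) (T(g) = -(g + 0)/(2*(g + 4)) = -g/(2*(4 + g)))
Q(Y) = 1/(Y - Y/(8 + 2*Y))
Q(u) + b(r) = 2*(4 - 4)/(-4*(7 + 2*(-4))) + (-15)² = 2*(-¼)*0/(7 - 8) + 225 = 2*(-¼)*0/(-1) + 225 = 2*(-¼)*(-1)*0 + 225 = 0 + 225 = 225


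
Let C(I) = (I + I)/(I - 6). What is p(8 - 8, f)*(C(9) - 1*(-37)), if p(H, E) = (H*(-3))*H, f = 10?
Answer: 0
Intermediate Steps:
p(H, E) = -3*H² (p(H, E) = (-3*H)*H = -3*H²)
C(I) = 2*I/(-6 + I) (C(I) = (2*I)/(-6 + I) = 2*I/(-6 + I))
p(8 - 8, f)*(C(9) - 1*(-37)) = (-3*(8 - 8)²)*(2*9/(-6 + 9) - 1*(-37)) = (-3*0²)*(2*9/3 + 37) = (-3*0)*(2*9*(⅓) + 37) = 0*(6 + 37) = 0*43 = 0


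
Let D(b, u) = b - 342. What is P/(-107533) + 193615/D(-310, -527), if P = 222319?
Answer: -20964953783/70111516 ≈ -299.02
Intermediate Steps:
D(b, u) = -342 + b
P/(-107533) + 193615/D(-310, -527) = 222319/(-107533) + 193615/(-342 - 310) = 222319*(-1/107533) + 193615/(-652) = -222319/107533 + 193615*(-1/652) = -222319/107533 - 193615/652 = -20964953783/70111516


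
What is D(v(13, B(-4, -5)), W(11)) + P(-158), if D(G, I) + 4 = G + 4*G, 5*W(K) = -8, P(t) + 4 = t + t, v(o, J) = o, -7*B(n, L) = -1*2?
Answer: -259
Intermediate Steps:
B(n, L) = 2/7 (B(n, L) = -(-1)*2/7 = -⅐*(-2) = 2/7)
P(t) = -4 + 2*t (P(t) = -4 + (t + t) = -4 + 2*t)
W(K) = -8/5 (W(K) = (⅕)*(-8) = -8/5)
D(G, I) = -4 + 5*G (D(G, I) = -4 + (G + 4*G) = -4 + 5*G)
D(v(13, B(-4, -5)), W(11)) + P(-158) = (-4 + 5*13) + (-4 + 2*(-158)) = (-4 + 65) + (-4 - 316) = 61 - 320 = -259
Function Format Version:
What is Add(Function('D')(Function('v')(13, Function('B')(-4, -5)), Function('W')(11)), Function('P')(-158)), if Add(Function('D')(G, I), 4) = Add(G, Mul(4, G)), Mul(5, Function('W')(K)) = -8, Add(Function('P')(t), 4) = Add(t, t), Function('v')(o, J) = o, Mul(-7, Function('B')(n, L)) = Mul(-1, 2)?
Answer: -259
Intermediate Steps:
Function('B')(n, L) = Rational(2, 7) (Function('B')(n, L) = Mul(Rational(-1, 7), Mul(-1, 2)) = Mul(Rational(-1, 7), -2) = Rational(2, 7))
Function('P')(t) = Add(-4, Mul(2, t)) (Function('P')(t) = Add(-4, Add(t, t)) = Add(-4, Mul(2, t)))
Function('W')(K) = Rational(-8, 5) (Function('W')(K) = Mul(Rational(1, 5), -8) = Rational(-8, 5))
Function('D')(G, I) = Add(-4, Mul(5, G)) (Function('D')(G, I) = Add(-4, Add(G, Mul(4, G))) = Add(-4, Mul(5, G)))
Add(Function('D')(Function('v')(13, Function('B')(-4, -5)), Function('W')(11)), Function('P')(-158)) = Add(Add(-4, Mul(5, 13)), Add(-4, Mul(2, -158))) = Add(Add(-4, 65), Add(-4, -316)) = Add(61, -320) = -259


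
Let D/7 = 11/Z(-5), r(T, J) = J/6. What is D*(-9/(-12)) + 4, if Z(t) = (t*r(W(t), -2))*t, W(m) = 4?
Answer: -293/100 ≈ -2.9300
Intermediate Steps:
r(T, J) = J/6 (r(T, J) = J*(⅙) = J/6)
Z(t) = -t²/3 (Z(t) = (t*((⅙)*(-2)))*t = (t*(-⅓))*t = (-t/3)*t = -t²/3)
D = -231/25 (D = 7*(11/((-⅓*(-5)²))) = 7*(11/((-⅓*25))) = 7*(11/(-25/3)) = 7*(11*(-3/25)) = 7*(-33/25) = -231/25 ≈ -9.2400)
D*(-9/(-12)) + 4 = -(-2079)/(25*(-12)) + 4 = -(-2079)*(-1)/(25*12) + 4 = -231/25*¾ + 4 = -693/100 + 4 = -293/100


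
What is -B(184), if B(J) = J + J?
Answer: -368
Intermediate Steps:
B(J) = 2*J
-B(184) = -2*184 = -1*368 = -368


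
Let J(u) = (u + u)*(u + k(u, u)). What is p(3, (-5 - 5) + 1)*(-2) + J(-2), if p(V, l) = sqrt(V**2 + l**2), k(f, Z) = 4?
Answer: -8 - 6*sqrt(10) ≈ -26.974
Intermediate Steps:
J(u) = 2*u*(4 + u) (J(u) = (u + u)*(u + 4) = (2*u)*(4 + u) = 2*u*(4 + u))
p(3, (-5 - 5) + 1)*(-2) + J(-2) = sqrt(3**2 + ((-5 - 5) + 1)**2)*(-2) + 2*(-2)*(4 - 2) = sqrt(9 + (-10 + 1)**2)*(-2) + 2*(-2)*2 = sqrt(9 + (-9)**2)*(-2) - 8 = sqrt(9 + 81)*(-2) - 8 = sqrt(90)*(-2) - 8 = (3*sqrt(10))*(-2) - 8 = -6*sqrt(10) - 8 = -8 - 6*sqrt(10)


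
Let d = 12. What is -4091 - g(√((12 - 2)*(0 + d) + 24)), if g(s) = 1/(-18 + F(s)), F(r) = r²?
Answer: -515467/126 ≈ -4091.0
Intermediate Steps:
g(s) = 1/(-18 + s²)
-4091 - g(√((12 - 2)*(0 + d) + 24)) = -4091 - 1/(-18 + (√((12 - 2)*(0 + 12) + 24))²) = -4091 - 1/(-18 + (√(10*12 + 24))²) = -4091 - 1/(-18 + (√(120 + 24))²) = -4091 - 1/(-18 + (√144)²) = -4091 - 1/(-18 + 12²) = -4091 - 1/(-18 + 144) = -4091 - 1/126 = -515467/126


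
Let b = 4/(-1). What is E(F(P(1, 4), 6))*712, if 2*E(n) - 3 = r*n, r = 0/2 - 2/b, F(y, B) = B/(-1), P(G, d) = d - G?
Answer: 0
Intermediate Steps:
F(y, B) = -B (F(y, B) = B*(-1) = -B)
b = -4 (b = 4*(-1) = -4)
r = 1/2 (r = 0/2 - 2/(-4) = 0*(1/2) - 2*(-1/4) = 0 + 1/2 = 1/2 ≈ 0.50000)
E(n) = 3/2 + n/4 (E(n) = 3/2 + (n/2)/2 = 3/2 + n/4)
E(F(P(1, 4), 6))*712 = (3/2 + (-1*6)/4)*712 = (3/2 + (1/4)*(-6))*712 = (3/2 - 3/2)*712 = 0*712 = 0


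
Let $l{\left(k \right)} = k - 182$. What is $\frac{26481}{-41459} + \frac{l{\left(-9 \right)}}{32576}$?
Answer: $- \frac{870563725}{1350568384} \approx -0.64459$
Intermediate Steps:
$l{\left(k \right)} = -182 + k$
$\frac{26481}{-41459} + \frac{l{\left(-9 \right)}}{32576} = \frac{26481}{-41459} + \frac{-182 - 9}{32576} = 26481 \left(- \frac{1}{41459}\right) - \frac{191}{32576} = - \frac{26481}{41459} - \frac{191}{32576} = - \frac{870563725}{1350568384}$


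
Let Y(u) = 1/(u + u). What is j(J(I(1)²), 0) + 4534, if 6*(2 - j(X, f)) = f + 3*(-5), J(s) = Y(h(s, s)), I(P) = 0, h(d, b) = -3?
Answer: 9077/2 ≈ 4538.5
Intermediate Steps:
Y(u) = 1/(2*u)
J(s) = -⅙ (J(s) = (½)/(-3) = (½)*(-⅓) = -⅙)
j(X, f) = 9/2 - f/6 (j(X, f) = 2 - (f + 3*(-5))/6 = 2 - (f - 15)/6 = 2 - (-15 + f)/6 = 2 + (5/2 - f/6) = 9/2 - f/6)
j(J(I(1)²), 0) + 4534 = (9/2 - ⅙*0) + 4534 = (9/2 + 0) + 4534 = 9/2 + 4534 = 9077/2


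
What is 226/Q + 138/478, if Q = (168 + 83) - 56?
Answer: 67469/46605 ≈ 1.4477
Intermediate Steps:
Q = 195 (Q = 251 - 56 = 195)
226/Q + 138/478 = 226/195 + 138/478 = 226*(1/195) + 138*(1/478) = 226/195 + 69/239 = 67469/46605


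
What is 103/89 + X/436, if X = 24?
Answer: 11761/9701 ≈ 1.2123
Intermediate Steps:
103/89 + X/436 = 103/89 + 24/436 = 103*(1/89) + 24*(1/436) = 103/89 + 6/109 = 11761/9701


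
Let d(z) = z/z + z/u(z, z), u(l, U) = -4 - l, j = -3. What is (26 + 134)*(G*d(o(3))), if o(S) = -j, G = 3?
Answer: 1920/7 ≈ 274.29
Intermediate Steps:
o(S) = 3 (o(S) = -1*(-3) = 3)
d(z) = 1 + z/(-4 - z) (d(z) = z/z + z/(-4 - z) = 1 + z/(-4 - z))
(26 + 134)*(G*d(o(3))) = (26 + 134)*(3*(4/(4 + 3))) = 160*(3*(4/7)) = 160*(12/7) = 1920/7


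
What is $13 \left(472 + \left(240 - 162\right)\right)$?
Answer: $7150$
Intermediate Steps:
$13 \left(472 + \left(240 - 162\right)\right) = 13 \left(472 + 78\right) = 13 \cdot 550 = 7150$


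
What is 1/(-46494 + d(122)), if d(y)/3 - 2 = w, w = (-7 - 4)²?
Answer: -1/46125 ≈ -2.1680e-5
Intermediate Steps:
w = 121 (w = (-11)² = 121)
d(y) = 369 (d(y) = 6 + 3*121 = 6 + 363 = 369)
1/(-46494 + d(122)) = 1/(-46494 + 369) = 1/(-46125) = -1/46125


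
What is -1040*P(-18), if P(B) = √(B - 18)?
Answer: -6240*I ≈ -6240.0*I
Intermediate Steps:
P(B) = √(-18 + B)
-1040*P(-18) = -1040*√(-18 - 18) = -6240*I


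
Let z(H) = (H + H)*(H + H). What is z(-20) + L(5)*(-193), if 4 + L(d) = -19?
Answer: 6039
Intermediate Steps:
L(d) = -23 (L(d) = -4 - 19 = -23)
z(H) = 4*H² (z(H) = (2*H)*(2*H) = 4*H²)
z(-20) + L(5)*(-193) = 4*(-20)² - 23*(-193) = 4*400 + 4439 = 1600 + 4439 = 6039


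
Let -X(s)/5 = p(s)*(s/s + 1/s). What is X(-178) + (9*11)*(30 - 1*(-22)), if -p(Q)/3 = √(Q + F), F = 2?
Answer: 5148 + 5310*I*√11/89 ≈ 5148.0 + 197.88*I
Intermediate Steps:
p(Q) = -3*√(2 + Q) (p(Q) = -3*√(Q + 2) = -3*√(2 + Q))
X(s) = 15*√(2 + s)*(1 + 1/s) (X(s) = -5*(-3*√(2 + s))*(s/s + 1/s) = -5*(-3*√(2 + s))*(1 + 1/s) = -(-15)*√(2 + s)*(1 + 1/s) = 15*√(2 + s)*(1 + 1/s))
X(-178) + (9*11)*(30 - 1*(-22)) = 15*√(2 - 178)*(1 - 178)/(-178) + (9*11)*(30 - 1*(-22)) = 15*(-1/178)*√(-176)*(-177) + 99*(30 + 22) = 15*(-1/178)*(4*I*√11)*(-177) + 99*52 = 5310*I*√11/89 + 5148 = 5148 + 5310*I*√11/89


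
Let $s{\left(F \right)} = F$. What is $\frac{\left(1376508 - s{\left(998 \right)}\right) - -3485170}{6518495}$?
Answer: $\frac{972136}{1303699} \approx 0.74568$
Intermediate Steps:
$\frac{\left(1376508 - s{\left(998 \right)}\right) - -3485170}{6518495} = \frac{\left(1376508 - 998\right) - -3485170}{6518495} = \left(\left(1376508 - 998\right) + 3485170\right) \frac{1}{6518495} = \left(1375510 + 3485170\right) \frac{1}{6518495} = 4860680 \cdot \frac{1}{6518495} = \frac{972136}{1303699}$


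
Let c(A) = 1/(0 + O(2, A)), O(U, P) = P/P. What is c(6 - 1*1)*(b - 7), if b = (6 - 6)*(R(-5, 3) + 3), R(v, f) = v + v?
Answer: -7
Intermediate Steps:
R(v, f) = 2*v
O(U, P) = 1
b = 0 (b = (6 - 6)*(2*(-5) + 3) = 0*(-10 + 3) = 0*(-7) = 0)
c(A) = 1 (c(A) = 1/(0 + 1) = 1/1 = 1)
c(6 - 1*1)*(b - 7) = 1*(0 - 7) = 1*(-7) = -7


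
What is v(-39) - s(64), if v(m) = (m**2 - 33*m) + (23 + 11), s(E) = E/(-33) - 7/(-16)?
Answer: 1501369/528 ≈ 2843.5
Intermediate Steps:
s(E) = 7/16 - E/33 (s(E) = E*(-1/33) - 7*(-1/16) = -E/33 + 7/16 = 7/16 - E/33)
v(m) = 34 + m**2 - 33*m (v(m) = (m**2 - 33*m) + 34 = 34 + m**2 - 33*m)
v(-39) - s(64) = (34 + (-39)**2 - 33*(-39)) - (7/16 - 1/33*64) = (34 + 1521 + 1287) - (7/16 - 64/33) = 2842 - 1*(-793/528) = 2842 + 793/528 = 1501369/528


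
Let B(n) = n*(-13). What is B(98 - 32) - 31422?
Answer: -32280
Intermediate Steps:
B(n) = -13*n
B(98 - 32) - 31422 = -13*(98 - 32) - 31422 = -13*66 - 31422 = -858 - 31422 = -32280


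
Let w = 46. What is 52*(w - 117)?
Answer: -3692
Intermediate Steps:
52*(w - 117) = 52*(46 - 117) = 52*(-71) = -3692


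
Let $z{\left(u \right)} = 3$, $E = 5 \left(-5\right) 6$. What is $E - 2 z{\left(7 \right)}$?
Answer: $-156$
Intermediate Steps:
$E = -150$ ($E = \left(-25\right) 6 = -150$)
$E - 2 z{\left(7 \right)} = -150 - 6 = -156$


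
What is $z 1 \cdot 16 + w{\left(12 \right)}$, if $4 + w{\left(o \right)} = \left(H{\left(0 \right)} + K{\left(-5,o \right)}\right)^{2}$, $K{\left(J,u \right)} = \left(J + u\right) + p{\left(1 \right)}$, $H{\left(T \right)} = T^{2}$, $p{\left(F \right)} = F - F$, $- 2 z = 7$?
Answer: $-11$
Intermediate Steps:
$z = - \frac{7}{2}$ ($z = \left(- \frac{1}{2}\right) 7 = - \frac{7}{2} \approx -3.5$)
$p{\left(F \right)} = 0$
$K{\left(J,u \right)} = J + u$ ($K{\left(J,u \right)} = \left(J + u\right) + 0 = J + u$)
$w{\left(o \right)} = -4 + \left(-5 + o\right)^{2}$ ($w{\left(o \right)} = -4 + \left(0^{2} + \left(-5 + o\right)\right)^{2} = -4 + \left(0 + \left(-5 + o\right)\right)^{2} = -4 + \left(-5 + o\right)^{2}$)
$z 1 \cdot 16 + w{\left(12 \right)} = \left(- \frac{7}{2}\right) 1 \cdot 16 - \left(4 - \left(-5 + 12\right)^{2}\right) = \left(- \frac{7}{2}\right) 16 - \left(4 - 7^{2}\right) = -56 + \left(-4 + 49\right) = -56 + 45 = -11$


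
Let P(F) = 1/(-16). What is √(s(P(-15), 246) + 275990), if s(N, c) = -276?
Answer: √275714 ≈ 525.08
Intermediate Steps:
P(F) = -1/16
√(s(P(-15), 246) + 275990) = √(-276 + 275990) = √275714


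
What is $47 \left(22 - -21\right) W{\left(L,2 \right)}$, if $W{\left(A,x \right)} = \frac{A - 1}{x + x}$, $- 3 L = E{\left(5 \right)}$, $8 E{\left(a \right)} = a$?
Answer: $- \frac{58609}{96} \approx -610.51$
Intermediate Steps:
$E{\left(a \right)} = \frac{a}{8}$
$L = - \frac{5}{24}$ ($L = - \frac{\frac{1}{8} \cdot 5}{3} = \left(- \frac{1}{3}\right) \frac{5}{8} = - \frac{5}{24} \approx -0.20833$)
$W{\left(A,x \right)} = \frac{-1 + A}{2 x}$
$47 \left(22 - -21\right) W{\left(L,2 \right)} = 47 \left(22 - -21\right) \frac{-1 - \frac{5}{24}}{2 \cdot 2} = 47 \left(22 + 21\right) \frac{1}{2} \cdot \frac{1}{2} \left(- \frac{29}{24}\right) = 47 \cdot 43 \left(- \frac{29}{96}\right) = 2021 \left(- \frac{29}{96}\right) = - \frac{58609}{96}$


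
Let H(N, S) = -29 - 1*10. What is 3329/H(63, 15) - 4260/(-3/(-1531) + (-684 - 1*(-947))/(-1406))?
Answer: 71260849585/3107793 ≈ 22930.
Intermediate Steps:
H(N, S) = -39 (H(N, S) = -29 - 10 = -39)
3329/H(63, 15) - 4260/(-3/(-1531) + (-684 - 1*(-947))/(-1406)) = 3329/(-39) - 4260/(-3/(-1531) + (-684 - 1*(-947))/(-1406)) = 3329*(-1/39) - 4260/(-3*(-1/1531) + (-684 + 947)*(-1/1406)) = -3329/39 - 4260/(3/1531 + 263*(-1/1406)) = -3329/39 - 4260/(3/1531 - 263/1406) = -3329/39 - 4260/(-398435/2152586) = -3329/39 - 4260*(-2152586/398435) = -3329/39 + 1834003272/79687 = 71260849585/3107793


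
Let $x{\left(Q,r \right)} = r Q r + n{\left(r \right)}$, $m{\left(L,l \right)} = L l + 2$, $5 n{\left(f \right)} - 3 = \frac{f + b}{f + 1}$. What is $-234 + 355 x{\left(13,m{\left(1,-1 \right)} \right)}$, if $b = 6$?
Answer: $\frac{9685}{2} \approx 4842.5$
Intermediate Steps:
$n{\left(f \right)} = \frac{3}{5} + \frac{6 + f}{5 \left(1 + f\right)}$ ($n{\left(f \right)} = \frac{3}{5} + \frac{\left(f + 6\right) \frac{1}{f + 1}}{5} = \frac{3}{5} + \frac{\left(6 + f\right) \frac{1}{1 + f}}{5} = \frac{3}{5} + \frac{\frac{1}{1 + f} \left(6 + f\right)}{5} = \frac{3}{5} + \frac{6 + f}{5 \left(1 + f\right)}$)
$m{\left(L,l \right)} = 2 + L l$
$x{\left(Q,r \right)} = Q r^{2} + \frac{9 + 4 r}{5 \left(1 + r\right)}$ ($x{\left(Q,r \right)} = r Q r + \frac{9 + 4 r}{5 \left(1 + r\right)} = Q r r + \frac{9 + 4 r}{5 \left(1 + r\right)} = Q r^{2} + \frac{9 + 4 r}{5 \left(1 + r\right)}$)
$-234 + 355 x{\left(13,m{\left(1,-1 \right)} \right)} = -234 + 355 \frac{9 + 4 \left(2 + 1 \left(-1\right)\right) + 5 \cdot 13 \left(2 + 1 \left(-1\right)\right)^{2} \left(1 + \left(2 + 1 \left(-1\right)\right)\right)}{5 \left(1 + \left(2 + 1 \left(-1\right)\right)\right)} = -234 + 355 \frac{9 + 4 \left(2 - 1\right) + 5 \cdot 13 \left(2 - 1\right)^{2} \left(1 + \left(2 - 1\right)\right)}{5 \left(1 + \left(2 - 1\right)\right)} = -234 + 355 \frac{9 + 4 \cdot 1 + 5 \cdot 13 \cdot 1^{2} \left(1 + 1\right)}{5 \left(1 + 1\right)} = -234 + 355 \frac{9 + 4 + 5 \cdot 13 \cdot 1 \cdot 2}{5 \cdot 2} = -234 + 355 \cdot \frac{1}{5} \cdot \frac{1}{2} \left(9 + 4 + 130\right) = -234 + 355 \cdot \frac{1}{5} \cdot \frac{1}{2} \cdot 143 = -234 + 355 \cdot \frac{143}{10} = -234 + \frac{10153}{2} = \frac{9685}{2}$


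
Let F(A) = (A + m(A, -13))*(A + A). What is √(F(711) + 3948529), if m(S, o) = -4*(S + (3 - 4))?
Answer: √921091 ≈ 959.73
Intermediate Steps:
m(S, o) = 4 - 4*S (m(S, o) = -4*(S - 1) = -4*(-1 + S) = 4 - 4*S)
F(A) = 2*A*(4 - 3*A) (F(A) = (A + (4 - 4*A))*(A + A) = (4 - 3*A)*(2*A) = 2*A*(4 - 3*A))
√(F(711) + 3948529) = √(2*711*(4 - 3*711) + 3948529) = √(2*711*(4 - 2133) + 3948529) = √(2*711*(-2129) + 3948529) = √(-3027438 + 3948529) = √921091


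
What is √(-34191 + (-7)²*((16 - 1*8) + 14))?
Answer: I*√33113 ≈ 181.97*I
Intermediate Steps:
√(-34191 + (-7)²*((16 - 1*8) + 14)) = √(-34191 + 49*((16 - 8) + 14)) = √(-34191 + 49*(8 + 14)) = √(-34191 + 49*22) = √(-34191 + 1078) = √(-33113) = I*√33113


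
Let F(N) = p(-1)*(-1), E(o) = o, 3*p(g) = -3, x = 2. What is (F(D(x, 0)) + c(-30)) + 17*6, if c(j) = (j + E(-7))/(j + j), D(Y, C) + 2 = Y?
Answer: 6217/60 ≈ 103.62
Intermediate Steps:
D(Y, C) = -2 + Y
p(g) = -1 (p(g) = (⅓)*(-3) = -1)
c(j) = (-7 + j)/(2*j) (c(j) = (j - 7)/(j + j) = (-7 + j)/((2*j)) = (-7 + j)*(1/(2*j)) = (-7 + j)/(2*j))
F(N) = 1 (F(N) = -1*(-1) = 1)
(F(D(x, 0)) + c(-30)) + 17*6 = (1 + (½)*(-7 - 30)/(-30)) + 17*6 = (1 + (½)*(-1/30)*(-37)) + 102 = (1 + 37/60) + 102 = 97/60 + 102 = 6217/60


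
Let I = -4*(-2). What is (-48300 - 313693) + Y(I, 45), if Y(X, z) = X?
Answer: -361985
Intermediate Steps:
I = 8
(-48300 - 313693) + Y(I, 45) = (-48300 - 313693) + 8 = -361993 + 8 = -361985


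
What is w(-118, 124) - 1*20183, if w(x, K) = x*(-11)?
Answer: -18885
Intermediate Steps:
w(x, K) = -11*x
w(-118, 124) - 1*20183 = -11*(-118) - 1*20183 = 1298 - 20183 = -18885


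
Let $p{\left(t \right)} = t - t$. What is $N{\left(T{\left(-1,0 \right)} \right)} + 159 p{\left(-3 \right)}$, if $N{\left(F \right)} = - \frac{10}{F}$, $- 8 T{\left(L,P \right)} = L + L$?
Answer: $-40$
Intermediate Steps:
$T{\left(L,P \right)} = - \frac{L}{4}$ ($T{\left(L,P \right)} = - \frac{L + L}{8} = - \frac{2 L}{8} = - \frac{L}{4}$)
$p{\left(t \right)} = 0$
$N{\left(T{\left(-1,0 \right)} \right)} + 159 p{\left(-3 \right)} = - \frac{10}{\left(- \frac{1}{4}\right) \left(-1\right)} + 159 \cdot 0 = - 10 \frac{1}{\frac{1}{4}} + 0 = \left(-10\right) 4 + 0 = -40 + 0 = -40$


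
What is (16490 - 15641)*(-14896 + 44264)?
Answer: 24933432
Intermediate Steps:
(16490 - 15641)*(-14896 + 44264) = 849*29368 = 24933432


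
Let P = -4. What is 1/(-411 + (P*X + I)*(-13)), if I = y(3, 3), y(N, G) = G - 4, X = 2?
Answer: -1/294 ≈ -0.0034014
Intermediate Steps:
y(N, G) = -4 + G
I = -1 (I = -4 + 3 = -1)
1/(-411 + (P*X + I)*(-13)) = 1/(-411 + (-4*2 - 1)*(-13)) = 1/(-411 + (-8 - 1)*(-13)) = 1/(-411 - 9*(-13)) = 1/(-411 + 117) = 1/(-294) = -1/294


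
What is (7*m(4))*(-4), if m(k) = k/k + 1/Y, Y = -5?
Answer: -112/5 ≈ -22.400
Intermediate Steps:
m(k) = ⅘ (m(k) = k/k + 1/(-5) = 1 + 1*(-⅕) = 1 - ⅕ = ⅘)
(7*m(4))*(-4) = (7*(⅘))*(-4) = (28/5)*(-4) = -112/5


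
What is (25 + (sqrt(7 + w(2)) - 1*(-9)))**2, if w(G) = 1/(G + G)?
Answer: (68 + sqrt(29))**2/4 ≈ 1346.3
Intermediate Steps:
w(G) = 1/(2*G)
(25 + (sqrt(7 + w(2)) - 1*(-9)))**2 = (25 + (sqrt(7 + (1/2)/2) - 1*(-9)))**2 = (25 + (sqrt(7 + (1/2)*(1/2)) + 9))**2 = (25 + (sqrt(7 + 1/4) + 9))**2 = (25 + (sqrt(29/4) + 9))**2 = (25 + (sqrt(29)/2 + 9))**2 = (25 + (9 + sqrt(29)/2))**2 = (34 + sqrt(29)/2)**2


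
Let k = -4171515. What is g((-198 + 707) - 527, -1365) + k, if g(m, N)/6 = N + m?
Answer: -4179813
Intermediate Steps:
g(m, N) = 6*N + 6*m (g(m, N) = 6*(N + m) = 6*N + 6*m)
g((-198 + 707) - 527, -1365) + k = (6*(-1365) + 6*((-198 + 707) - 527)) - 4171515 = (-8190 + 6*(509 - 527)) - 4171515 = (-8190 + 6*(-18)) - 4171515 = (-8190 - 108) - 4171515 = -8298 - 4171515 = -4179813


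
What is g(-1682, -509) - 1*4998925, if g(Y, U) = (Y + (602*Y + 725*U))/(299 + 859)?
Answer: -5790138421/1158 ≈ -5.0001e+6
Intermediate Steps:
g(Y, U) = 201*Y/386 + 725*U/1158 (g(Y, U) = (603*Y + 725*U)/1158 = (603*Y + 725*U)*(1/1158) = 201*Y/386 + 725*U/1158)
g(-1682, -509) - 1*4998925 = ((201/386)*(-1682) + (725/1158)*(-509)) - 1*4998925 = (-169041/193 - 369025/1158) - 4998925 = -1383271/1158 - 4998925 = -5790138421/1158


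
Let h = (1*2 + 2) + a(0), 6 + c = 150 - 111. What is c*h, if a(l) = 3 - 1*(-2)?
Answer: 297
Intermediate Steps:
a(l) = 5 (a(l) = 3 + 2 = 5)
c = 33 (c = -6 + (150 - 111) = -6 + 39 = 33)
h = 9 (h = (1*2 + 2) + 5 = (2 + 2) + 5 = 4 + 5 = 9)
c*h = 33*9 = 297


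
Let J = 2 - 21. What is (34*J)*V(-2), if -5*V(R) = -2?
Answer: -1292/5 ≈ -258.40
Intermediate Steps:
V(R) = ⅖ (V(R) = -⅕*(-2) = ⅖)
J = -19
(34*J)*V(-2) = (34*(-19))*(⅖) = -646*⅖ = -1292/5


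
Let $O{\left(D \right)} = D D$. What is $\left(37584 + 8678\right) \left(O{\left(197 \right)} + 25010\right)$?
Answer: $2952394578$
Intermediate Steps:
$O{\left(D \right)} = D^{2}$
$\left(37584 + 8678\right) \left(O{\left(197 \right)} + 25010\right) = \left(37584 + 8678\right) \left(197^{2} + 25010\right) = 46262 \left(38809 + 25010\right) = 46262 \cdot 63819 = 2952394578$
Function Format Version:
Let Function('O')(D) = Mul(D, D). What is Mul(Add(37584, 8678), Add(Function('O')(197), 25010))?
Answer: 2952394578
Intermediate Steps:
Function('O')(D) = Pow(D, 2)
Mul(Add(37584, 8678), Add(Function('O')(197), 25010)) = Mul(Add(37584, 8678), Add(Pow(197, 2), 25010)) = Mul(46262, Add(38809, 25010)) = Mul(46262, 63819) = 2952394578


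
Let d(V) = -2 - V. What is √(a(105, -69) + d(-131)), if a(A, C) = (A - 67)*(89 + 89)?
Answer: √6893 ≈ 83.024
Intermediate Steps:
a(A, C) = -11926 + 178*A (a(A, C) = (-67 + A)*178 = -11926 + 178*A)
√(a(105, -69) + d(-131)) = √((-11926 + 178*105) + (-2 - 1*(-131))) = √((-11926 + 18690) + (-2 + 131)) = √(6764 + 129) = √6893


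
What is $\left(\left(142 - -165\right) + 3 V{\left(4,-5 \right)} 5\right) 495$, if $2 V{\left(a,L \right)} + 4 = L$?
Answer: $\frac{237105}{2} \approx 1.1855 \cdot 10^{5}$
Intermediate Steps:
$V{\left(a,L \right)} = -2 + \frac{L}{2}$
$\left(\left(142 - -165\right) + 3 V{\left(4,-5 \right)} 5\right) 495 = \left(\left(142 - -165\right) + 3 \left(-2 + \frac{1}{2} \left(-5\right)\right) 5\right) 495 = \left(\left(142 + 165\right) + 3 \left(-2 - \frac{5}{2}\right) 5\right) 495 = \left(307 + 3 \left(- \frac{9}{2}\right) 5\right) 495 = \left(307 - \frac{135}{2}\right) 495 = \frac{479}{2} \cdot 495 = \frac{237105}{2}$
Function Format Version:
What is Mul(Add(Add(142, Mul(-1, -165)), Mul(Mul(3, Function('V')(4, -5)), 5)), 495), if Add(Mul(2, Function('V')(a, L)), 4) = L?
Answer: Rational(237105, 2) ≈ 1.1855e+5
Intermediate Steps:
Function('V')(a, L) = Add(-2, Mul(Rational(1, 2), L))
Mul(Add(Add(142, Mul(-1, -165)), Mul(Mul(3, Function('V')(4, -5)), 5)), 495) = Mul(Add(Add(142, Mul(-1, -165)), Mul(Mul(3, Add(-2, Mul(Rational(1, 2), -5))), 5)), 495) = Mul(Add(Add(142, 165), Mul(Mul(3, Add(-2, Rational(-5, 2))), 5)), 495) = Mul(Add(307, Mul(Mul(3, Rational(-9, 2)), 5)), 495) = Mul(Add(307, Mul(Rational(-27, 2), 5)), 495) = Mul(Add(307, Rational(-135, 2)), 495) = Mul(Rational(479, 2), 495) = Rational(237105, 2)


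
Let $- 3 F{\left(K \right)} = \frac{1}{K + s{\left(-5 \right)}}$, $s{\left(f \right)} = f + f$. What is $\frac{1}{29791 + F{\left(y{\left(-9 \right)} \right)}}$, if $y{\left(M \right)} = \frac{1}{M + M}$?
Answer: $\frac{181}{5392177} \approx 3.3567 \cdot 10^{-5}$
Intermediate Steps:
$y{\left(M \right)} = \frac{1}{2 M}$
$s{\left(f \right)} = 2 f$
$F{\left(K \right)} = - \frac{1}{3 \left(-10 + K\right)}$ ($F{\left(K \right)} = - \frac{1}{3 \left(K + 2 \left(-5\right)\right)} = - \frac{1}{3 \left(K - 10\right)} = - \frac{1}{3 \left(-10 + K\right)}$)
$\frac{1}{29791 + F{\left(y{\left(-9 \right)} \right)}} = \frac{1}{29791 - \frac{1}{-30 + 3 \frac{1}{2 \left(-9\right)}}} = \frac{1}{29791 - \frac{1}{-30 + 3 \cdot \frac{1}{2} \left(- \frac{1}{9}\right)}} = \frac{1}{29791 - \frac{1}{-30 + 3 \left(- \frac{1}{18}\right)}} = \frac{1}{29791 - \frac{1}{-30 - \frac{1}{6}}} = \frac{1}{29791 - \frac{1}{- \frac{181}{6}}} = \frac{1}{29791 - - \frac{6}{181}} = \frac{1}{29791 + \frac{6}{181}} = \frac{1}{\frac{5392177}{181}} = \frac{181}{5392177}$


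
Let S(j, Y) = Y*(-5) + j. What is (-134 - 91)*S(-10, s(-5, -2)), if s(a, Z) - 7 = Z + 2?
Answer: 10125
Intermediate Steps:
s(a, Z) = 9 + Z (s(a, Z) = 7 + (Z + 2) = 7 + (2 + Z) = 9 + Z)
S(j, Y) = j - 5*Y (S(j, Y) = -5*Y + j = j - 5*Y)
(-134 - 91)*S(-10, s(-5, -2)) = (-134 - 91)*(-10 - 5*(9 - 2)) = -225*(-10 - 5*7) = -225*(-10 - 35) = -225*(-45) = 10125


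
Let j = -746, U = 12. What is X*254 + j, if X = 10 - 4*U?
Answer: -10398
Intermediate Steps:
X = -38 (X = 10 - 4*12 = 10 - 48 = -38)
X*254 + j = -38*254 - 746 = -9652 - 746 = -10398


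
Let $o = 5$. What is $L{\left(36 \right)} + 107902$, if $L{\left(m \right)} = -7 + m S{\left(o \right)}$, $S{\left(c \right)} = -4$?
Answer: $107751$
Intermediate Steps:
$L{\left(m \right)} = -7 - 4 m$ ($L{\left(m \right)} = -7 + m \left(-4\right) = -7 - 4 m$)
$L{\left(36 \right)} + 107902 = \left(-7 - 144\right) + 107902 = -151 + 107902 = 107751$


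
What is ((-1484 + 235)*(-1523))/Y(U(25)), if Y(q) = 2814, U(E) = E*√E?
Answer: 1902227/2814 ≈ 675.99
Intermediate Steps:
U(E) = E^(3/2)
((-1484 + 235)*(-1523))/Y(U(25)) = ((-1484 + 235)*(-1523))/2814 = -1249*(-1523)*(1/2814) = 1902227*(1/2814) = 1902227/2814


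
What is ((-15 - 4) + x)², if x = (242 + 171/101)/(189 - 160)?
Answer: 963357444/8579041 ≈ 112.29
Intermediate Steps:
x = 24613/2929 (x = (242 + 171*(1/101))/29 = (242 + 171/101)*(1/29) = (24613/101)*(1/29) = 24613/2929 ≈ 8.4032)
((-15 - 4) + x)² = ((-15 - 4) + 24613/2929)² = (-19 + 24613/2929)² = (-31038/2929)² = 963357444/8579041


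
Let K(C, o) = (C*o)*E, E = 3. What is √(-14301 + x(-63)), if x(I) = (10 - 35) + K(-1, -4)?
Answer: I*√14314 ≈ 119.64*I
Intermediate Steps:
K(C, o) = 3*C*o (K(C, o) = (C*o)*3 = 3*C*o)
x(I) = -13 (x(I) = (10 - 35) + 3*(-1)*(-4) = -25 + 12 = -13)
√(-14301 + x(-63)) = √(-14301 - 13) = √(-14314) = I*√14314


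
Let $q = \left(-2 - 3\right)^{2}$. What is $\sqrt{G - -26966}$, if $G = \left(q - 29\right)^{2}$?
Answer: $3 \sqrt{2998} \approx 164.26$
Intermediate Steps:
$q = 25$ ($q = \left(-5\right)^{2} = 25$)
$G = 16$ ($G = \left(25 - 29\right)^{2} = \left(-4\right)^{2} = 16$)
$\sqrt{G - -26966} = \sqrt{16 - -26966} = \sqrt{16 + \left(1904 + 25062\right)} = \sqrt{16 + 26966} = \sqrt{26982} = 3 \sqrt{2998}$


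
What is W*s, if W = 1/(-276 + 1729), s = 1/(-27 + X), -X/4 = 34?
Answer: -1/236839 ≈ -4.2223e-6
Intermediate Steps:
X = -136 (X = -4*34 = -136)
s = -1/163 (s = 1/(-27 - 136) = 1/(-163) = -1/163 ≈ -0.0061350)
W = 1/1453 ≈ 0.00068823
W*s = (1/1453)*(-1/163) = -1/236839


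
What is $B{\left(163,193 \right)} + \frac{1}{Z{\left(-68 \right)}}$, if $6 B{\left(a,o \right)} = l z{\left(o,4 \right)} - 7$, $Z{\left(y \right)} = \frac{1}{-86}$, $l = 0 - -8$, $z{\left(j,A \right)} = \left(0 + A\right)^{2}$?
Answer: $- \frac{395}{6} \approx -65.833$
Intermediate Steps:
$z{\left(j,A \right)} = A^{2}$
$l = 8$ ($l = 0 + 8 = 8$)
$Z{\left(y \right)} = - \frac{1}{86}$
$B{\left(a,o \right)} = \frac{121}{6}$ ($B{\left(a,o \right)} = \frac{8 \cdot 4^{2} - 7}{6} = \frac{8 \cdot 16 - 7}{6} = \frac{128 - 7}{6} = \frac{1}{6} \cdot 121 = \frac{121}{6}$)
$B{\left(163,193 \right)} + \frac{1}{Z{\left(-68 \right)}} = \frac{121}{6} + \frac{1}{- \frac{1}{86}} = \frac{121}{6} - 86 = - \frac{395}{6}$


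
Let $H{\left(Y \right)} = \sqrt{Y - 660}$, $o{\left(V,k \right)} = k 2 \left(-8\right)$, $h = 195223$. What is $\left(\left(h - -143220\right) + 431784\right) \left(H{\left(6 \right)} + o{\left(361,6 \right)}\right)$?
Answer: $-73941792 + 770227 i \sqrt{654} \approx -7.3942 \cdot 10^{7} + 1.9697 \cdot 10^{7} i$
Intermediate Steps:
$o{\left(V,k \right)} = - 16 k$ ($o{\left(V,k \right)} = 2 k \left(-8\right) = - 16 k$)
$H{\left(Y \right)} = \sqrt{-660 + Y}$ ($H{\left(Y \right)} = \sqrt{Y - 660} = \sqrt{-660 + Y}$)
$\left(\left(h - -143220\right) + 431784\right) \left(H{\left(6 \right)} + o{\left(361,6 \right)}\right) = \left(\left(195223 - -143220\right) + 431784\right) \left(\sqrt{-660 + 6} - 96\right) = \left(\left(195223 + 143220\right) + 431784\right) \left(\sqrt{-654} - 96\right) = \left(338443 + 431784\right) \left(i \sqrt{654} - 96\right) = 770227 \left(-96 + i \sqrt{654}\right) = -73941792 + 770227 i \sqrt{654}$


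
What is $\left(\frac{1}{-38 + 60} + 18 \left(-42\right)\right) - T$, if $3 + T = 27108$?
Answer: $- \frac{612941}{22} \approx -27861.0$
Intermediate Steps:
$T = 27105$ ($T = -3 + 27108 = 27105$)
$\left(\frac{1}{-38 + 60} + 18 \left(-42\right)\right) - T = \left(\frac{1}{-38 + 60} + 18 \left(-42\right)\right) - 27105 = \left(\frac{1}{22} - 756\right) - 27105 = - \frac{16631}{22} - 27105 = - \frac{612941}{22}$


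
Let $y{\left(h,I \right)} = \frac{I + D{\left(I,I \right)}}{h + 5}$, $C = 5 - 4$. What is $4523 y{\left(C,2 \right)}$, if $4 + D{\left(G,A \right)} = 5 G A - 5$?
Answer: $\frac{58799}{6} \approx 9799.8$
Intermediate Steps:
$C = 1$
$D{\left(G,A \right)} = -9 + 5 A G$ ($D{\left(G,A \right)} = -4 + \left(5 G A - 5\right) = -4 + \left(5 A G - 5\right) = -4 + \left(-5 + 5 A G\right) = -9 + 5 A G$)
$y{\left(h,I \right)} = \frac{-9 + I + 5 I^{2}}{5 + h}$ ($y{\left(h,I \right)} = \frac{I + \left(-9 + 5 I I\right)}{h + 5} = \frac{I + \left(-9 + 5 I^{2}\right)}{5 + h} = \frac{-9 + I + 5 I^{2}}{5 + h}$)
$4523 y{\left(C,2 \right)} = 4523 \frac{-9 + 2 + 5 \cdot 2^{2}}{5 + 1} = 4523 \frac{-9 + 2 + 5 \cdot 4}{6} = 4523 \frac{-9 + 2 + 20}{6} = 4523 \cdot \frac{1}{6} \cdot 13 = 4523 \cdot \frac{13}{6} = \frac{58799}{6}$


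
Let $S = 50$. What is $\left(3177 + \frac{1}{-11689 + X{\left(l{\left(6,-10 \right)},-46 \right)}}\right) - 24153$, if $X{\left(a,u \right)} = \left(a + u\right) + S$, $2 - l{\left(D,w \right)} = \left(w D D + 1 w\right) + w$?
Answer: $- \frac{237091729}{11303} \approx -20976.0$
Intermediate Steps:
$l{\left(D,w \right)} = 2 - 2 w - w D^{2}$ ($l{\left(D,w \right)} = 2 - \left(\left(w D D + 1 w\right) + w\right) = 2 - \left(\left(D w D + w\right) + w\right) = 2 - \left(\left(w D^{2} + w\right) + w\right) = 2 - \left(\left(w + w D^{2}\right) + w\right) = 2 - \left(2 w + w D^{2}\right) = 2 - 2 w - w D^{2}$)
$X{\left(a,u \right)} = 50 + a + u$ ($X{\left(a,u \right)} = \left(a + u\right) + 50 = 50 + a + u$)
$\left(3177 + \frac{1}{-11689 + X{\left(l{\left(6,-10 \right)},-46 \right)}}\right) - 24153 = \left(3177 + \frac{1}{-11689 - -386}\right) - 24153 = \left(3177 + \frac{1}{-11689 + \left(50 + \left(2 + 20 - \left(-10\right) 36\right) - 46\right)}\right) - 24153 = \left(3177 + \frac{1}{-11689 + \left(50 + \left(2 + 20 + 360\right) - 46\right)}\right) - 24153 = \left(3177 + \frac{1}{-11689 + \left(50 + 382 - 46\right)}\right) - 24153 = \left(3177 + \frac{1}{-11689 + 386}\right) - 24153 = \left(3177 + \frac{1}{-11303}\right) - 24153 = \left(3177 - \frac{1}{11303}\right) - 24153 = \frac{35909630}{11303} - 24153 = - \frac{237091729}{11303}$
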